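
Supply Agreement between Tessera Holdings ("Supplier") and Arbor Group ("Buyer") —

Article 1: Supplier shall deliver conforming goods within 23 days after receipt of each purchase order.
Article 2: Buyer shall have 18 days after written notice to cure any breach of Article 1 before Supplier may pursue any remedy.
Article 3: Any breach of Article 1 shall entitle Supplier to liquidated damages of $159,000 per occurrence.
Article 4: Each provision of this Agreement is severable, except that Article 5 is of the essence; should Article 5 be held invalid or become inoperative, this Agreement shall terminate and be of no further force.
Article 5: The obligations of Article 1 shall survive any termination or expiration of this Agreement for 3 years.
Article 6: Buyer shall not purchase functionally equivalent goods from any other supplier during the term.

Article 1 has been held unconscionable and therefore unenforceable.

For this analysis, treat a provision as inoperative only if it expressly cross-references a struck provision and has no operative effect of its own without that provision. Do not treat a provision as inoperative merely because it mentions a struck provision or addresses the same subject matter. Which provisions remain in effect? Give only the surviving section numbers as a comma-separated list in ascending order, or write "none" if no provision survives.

none

Article 1 is struck. Article 2 has no operative effect of its own apart from Article 1 and is therefore inoperative. The whole of Article 3 is the liquidated-damages amount, defined by reference to Article 1, so Article 3 cannot stand once Article 1 is removed. The only function of Article 5 is the survival period for Article 1, so it cannot stand once Article 1 is removed. Article 4 makes Article 5 an essential term, and Article 5 has been rendered inoperative by the cascade; under Article 4, the entire Agreement is therefore void. No provision of the Agreement survives.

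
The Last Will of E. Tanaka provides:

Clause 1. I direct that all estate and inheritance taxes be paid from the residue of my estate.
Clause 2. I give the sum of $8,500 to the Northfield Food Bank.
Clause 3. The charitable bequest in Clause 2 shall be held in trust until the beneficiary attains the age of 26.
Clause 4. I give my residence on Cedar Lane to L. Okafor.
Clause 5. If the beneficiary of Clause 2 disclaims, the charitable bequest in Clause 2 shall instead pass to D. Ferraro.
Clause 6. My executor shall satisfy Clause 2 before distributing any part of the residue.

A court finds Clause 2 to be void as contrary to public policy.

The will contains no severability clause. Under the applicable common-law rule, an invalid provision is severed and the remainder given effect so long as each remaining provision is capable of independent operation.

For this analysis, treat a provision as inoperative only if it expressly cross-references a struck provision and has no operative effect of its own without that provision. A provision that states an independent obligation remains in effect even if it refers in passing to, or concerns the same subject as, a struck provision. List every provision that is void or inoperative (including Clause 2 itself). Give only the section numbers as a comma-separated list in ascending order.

2, 3, 5, 6

Clause 2 is struck. Clause 3 merely fixes the trust for Clause 2; with Clause 2 gone it has nothing to operate on and falls away. Clause 5 operates only by reference to Clause 2, so it falls with Clause 2. The only function of Clause 6 is the priority direction for Clause 2, so it cannot stand once Clause 2 is removed. Under the stated default rule, only provisions that cannot operate independently fall away; the rest are enforced. That leaves Clause 1 and Clause 4 in effect.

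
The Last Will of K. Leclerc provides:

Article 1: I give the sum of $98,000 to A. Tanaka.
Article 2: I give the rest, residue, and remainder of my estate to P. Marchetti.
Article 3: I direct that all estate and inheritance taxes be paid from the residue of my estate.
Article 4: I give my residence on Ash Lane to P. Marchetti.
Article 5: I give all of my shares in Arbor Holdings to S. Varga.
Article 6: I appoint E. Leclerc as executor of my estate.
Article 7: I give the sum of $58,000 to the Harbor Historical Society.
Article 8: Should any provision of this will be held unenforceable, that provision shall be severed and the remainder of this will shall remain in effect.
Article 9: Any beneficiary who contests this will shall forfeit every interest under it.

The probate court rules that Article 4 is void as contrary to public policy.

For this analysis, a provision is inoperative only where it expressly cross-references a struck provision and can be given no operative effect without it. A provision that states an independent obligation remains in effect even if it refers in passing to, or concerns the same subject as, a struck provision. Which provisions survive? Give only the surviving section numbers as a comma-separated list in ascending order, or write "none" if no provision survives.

1, 2, 3, 5, 6, 7, 8, 9

Article 4 is struck. Nothing else in the will is defined by reference to Article 4. Under the severability clause in Article 8, the remaining provisions continue in force. Article 1, Article 2, Article 3, Article 5, Article 6, Article 7, Article 8, and Article 9 remain in effect.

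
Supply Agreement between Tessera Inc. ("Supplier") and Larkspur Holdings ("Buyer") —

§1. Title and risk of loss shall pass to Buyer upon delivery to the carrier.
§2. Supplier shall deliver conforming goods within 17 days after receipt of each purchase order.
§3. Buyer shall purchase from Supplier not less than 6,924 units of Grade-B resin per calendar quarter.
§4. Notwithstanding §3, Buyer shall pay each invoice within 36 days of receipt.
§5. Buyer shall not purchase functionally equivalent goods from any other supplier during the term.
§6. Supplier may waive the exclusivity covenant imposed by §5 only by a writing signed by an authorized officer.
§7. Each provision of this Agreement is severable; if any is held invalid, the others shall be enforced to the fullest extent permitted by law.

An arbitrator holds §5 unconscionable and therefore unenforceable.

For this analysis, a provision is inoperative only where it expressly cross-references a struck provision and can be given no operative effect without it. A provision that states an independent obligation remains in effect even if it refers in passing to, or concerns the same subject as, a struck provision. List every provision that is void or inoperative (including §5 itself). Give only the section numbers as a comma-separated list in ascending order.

5, 6

§5 is struck. §6 merely fixes the waiver condition for §5; with §5 gone it has nothing to operate on and falls away. Under the severability clause in §7, the remaining provisions continue in force. The provisions still in force are §1, §2, §3, §4, and §7.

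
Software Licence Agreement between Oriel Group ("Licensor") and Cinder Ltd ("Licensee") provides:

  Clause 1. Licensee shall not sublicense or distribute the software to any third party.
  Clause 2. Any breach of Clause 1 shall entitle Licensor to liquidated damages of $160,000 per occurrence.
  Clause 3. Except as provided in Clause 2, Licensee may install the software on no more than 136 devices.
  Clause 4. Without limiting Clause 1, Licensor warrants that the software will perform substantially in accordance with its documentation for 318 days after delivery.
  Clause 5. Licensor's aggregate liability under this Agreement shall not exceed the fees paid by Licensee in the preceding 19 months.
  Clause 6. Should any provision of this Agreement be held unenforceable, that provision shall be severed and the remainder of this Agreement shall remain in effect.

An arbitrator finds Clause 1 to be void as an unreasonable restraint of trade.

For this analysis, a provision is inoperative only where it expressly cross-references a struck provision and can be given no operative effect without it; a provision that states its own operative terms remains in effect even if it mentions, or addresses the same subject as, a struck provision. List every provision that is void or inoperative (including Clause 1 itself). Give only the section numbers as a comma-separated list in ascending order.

Clause 1 is struck. Clause 2 does nothing except set the liquidated-damages amount by reference to Clause 1; with Clause 1 gone it has no independent effect and is inoperative. Although Clause 4 refers to Clause 1, its operative terms do not depend on Clause 1, so it remains in effect. Although Clause 3 refers to Clause 2, its operative terms do not depend on Clause 2, so it remains in effect. Under the severability clause in Clause 6, the remaining provisions continue in force. Clause 3, Clause 4, Clause 5, and Clause 6 remain in effect.

1, 2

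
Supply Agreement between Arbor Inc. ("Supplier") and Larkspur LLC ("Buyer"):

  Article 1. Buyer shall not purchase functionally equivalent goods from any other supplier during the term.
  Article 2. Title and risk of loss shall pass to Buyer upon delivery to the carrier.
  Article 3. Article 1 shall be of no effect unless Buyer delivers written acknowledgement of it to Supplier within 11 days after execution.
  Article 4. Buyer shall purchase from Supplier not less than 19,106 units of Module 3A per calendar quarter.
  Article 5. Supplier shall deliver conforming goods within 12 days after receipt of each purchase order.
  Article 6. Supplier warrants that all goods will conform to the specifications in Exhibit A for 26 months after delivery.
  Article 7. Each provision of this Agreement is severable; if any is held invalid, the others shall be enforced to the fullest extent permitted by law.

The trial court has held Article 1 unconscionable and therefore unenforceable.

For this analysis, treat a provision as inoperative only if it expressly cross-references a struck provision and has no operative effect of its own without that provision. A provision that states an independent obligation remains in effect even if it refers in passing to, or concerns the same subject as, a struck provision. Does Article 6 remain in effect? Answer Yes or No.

Yes

Article 1 is struck. Article 3 merely fixes the acknowledgement condition for Article 1; with Article 1 gone it has nothing to operate on and falls away. Article 7 is a severability clause and preserves every provision that can still be given independent effect. Article 2, Article 4, Article 5, Article 6, and Article 7 remain in effect. Article 6 is among the surviving provisions, so the answer is yes.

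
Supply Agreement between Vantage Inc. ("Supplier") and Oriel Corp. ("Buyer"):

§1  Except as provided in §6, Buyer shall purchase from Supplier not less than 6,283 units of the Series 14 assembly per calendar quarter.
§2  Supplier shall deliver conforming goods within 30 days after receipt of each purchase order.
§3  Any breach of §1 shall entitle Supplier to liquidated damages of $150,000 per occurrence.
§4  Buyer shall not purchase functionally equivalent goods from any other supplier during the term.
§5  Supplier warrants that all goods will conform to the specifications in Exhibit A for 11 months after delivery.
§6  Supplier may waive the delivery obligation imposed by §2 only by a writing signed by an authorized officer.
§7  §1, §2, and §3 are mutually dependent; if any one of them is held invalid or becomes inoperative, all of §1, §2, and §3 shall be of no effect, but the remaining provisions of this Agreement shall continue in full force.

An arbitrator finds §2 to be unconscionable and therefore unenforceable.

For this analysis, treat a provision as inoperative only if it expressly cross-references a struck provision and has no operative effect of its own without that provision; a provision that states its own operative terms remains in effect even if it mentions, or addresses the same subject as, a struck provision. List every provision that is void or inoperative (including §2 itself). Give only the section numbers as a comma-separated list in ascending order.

§2 is struck. The only function of §6 is the waiver condition for §2, so it cannot stand once §2 is removed. §7 declares §1, §2, and §3 mutually dependent; since one of them has fallen, all of them are of no effect. That brings down §1 and §3 as well. The remainder continues in force under §7. §4, §5, and §7 remain in effect.

1, 2, 3, 6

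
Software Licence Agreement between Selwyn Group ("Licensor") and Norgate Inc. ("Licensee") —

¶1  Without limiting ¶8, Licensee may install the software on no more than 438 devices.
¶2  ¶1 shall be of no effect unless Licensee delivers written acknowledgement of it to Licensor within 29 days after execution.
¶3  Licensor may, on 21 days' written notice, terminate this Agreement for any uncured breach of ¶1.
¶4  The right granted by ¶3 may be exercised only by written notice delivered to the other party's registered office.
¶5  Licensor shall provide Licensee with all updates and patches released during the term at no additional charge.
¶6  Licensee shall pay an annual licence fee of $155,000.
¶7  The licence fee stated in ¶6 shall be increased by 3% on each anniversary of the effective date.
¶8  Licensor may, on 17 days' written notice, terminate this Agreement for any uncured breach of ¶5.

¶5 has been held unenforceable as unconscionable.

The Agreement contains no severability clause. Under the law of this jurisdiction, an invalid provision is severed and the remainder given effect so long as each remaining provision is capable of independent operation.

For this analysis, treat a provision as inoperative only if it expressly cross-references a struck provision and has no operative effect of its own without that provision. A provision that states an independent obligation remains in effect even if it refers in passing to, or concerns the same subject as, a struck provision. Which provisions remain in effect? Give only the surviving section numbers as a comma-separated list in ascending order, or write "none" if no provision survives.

¶5 is struck. ¶8 has no operative effect of its own apart from ¶5 and is therefore inoperative. ¶1 mentions ¶8 but its own obligation stands independently of ¶8, so ¶1 is not affected. With no severability clause, the stated default rule severs what cannot stand and enforces each remaining provision that can operate on its own. That leaves ¶1, ¶2, ¶3, ¶4, ¶6, and ¶7 in effect.

1, 2, 3, 4, 6, 7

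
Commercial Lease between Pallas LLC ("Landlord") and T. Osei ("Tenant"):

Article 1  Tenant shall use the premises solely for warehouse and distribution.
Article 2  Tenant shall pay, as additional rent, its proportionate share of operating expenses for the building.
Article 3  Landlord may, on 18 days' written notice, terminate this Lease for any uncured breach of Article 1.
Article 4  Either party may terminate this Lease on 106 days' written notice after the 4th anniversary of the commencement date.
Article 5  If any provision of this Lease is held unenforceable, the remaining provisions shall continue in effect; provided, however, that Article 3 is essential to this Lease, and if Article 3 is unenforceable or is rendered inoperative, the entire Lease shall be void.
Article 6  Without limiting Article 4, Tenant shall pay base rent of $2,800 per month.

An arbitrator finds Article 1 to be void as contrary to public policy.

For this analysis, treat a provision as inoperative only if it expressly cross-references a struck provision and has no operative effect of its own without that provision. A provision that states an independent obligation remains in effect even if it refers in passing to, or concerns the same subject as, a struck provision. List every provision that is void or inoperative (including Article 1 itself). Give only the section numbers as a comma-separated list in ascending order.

1, 2, 3, 4, 5, 6

Article 1 is struck. The only function of Article 3 is the termination right for breach of Article 1, so it cannot stand once Article 1 is removed. Article 5 makes Article 3 an essential term, and Article 3 has been rendered inoperative by the cascade; under Article 5, the entire Lease is therefore void. No provision of the Lease survives.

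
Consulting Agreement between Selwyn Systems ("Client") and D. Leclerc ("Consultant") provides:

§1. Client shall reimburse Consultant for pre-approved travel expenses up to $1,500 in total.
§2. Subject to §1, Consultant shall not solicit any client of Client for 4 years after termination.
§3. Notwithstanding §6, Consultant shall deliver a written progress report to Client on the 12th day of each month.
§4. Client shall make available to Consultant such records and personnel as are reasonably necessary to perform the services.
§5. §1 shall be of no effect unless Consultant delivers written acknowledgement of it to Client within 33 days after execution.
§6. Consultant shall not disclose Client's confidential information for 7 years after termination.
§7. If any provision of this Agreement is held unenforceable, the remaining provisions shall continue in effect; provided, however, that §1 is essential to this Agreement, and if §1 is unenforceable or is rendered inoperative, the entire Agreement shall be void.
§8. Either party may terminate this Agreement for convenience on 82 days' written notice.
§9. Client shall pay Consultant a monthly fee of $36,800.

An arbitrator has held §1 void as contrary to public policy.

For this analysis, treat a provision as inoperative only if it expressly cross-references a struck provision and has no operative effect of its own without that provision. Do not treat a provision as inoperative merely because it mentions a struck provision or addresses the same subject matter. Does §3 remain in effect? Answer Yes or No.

No

§1 is struck. The only function of §5 is the acknowledgement condition for §1, so it cannot stand once §1 is removed. §7 makes §1 an essential term, and §1 is the provision held invalid; under §7, the entire Agreement is therefore void. No provision of the Agreement survives. §3 is among the inoperative provisions, so the answer is no.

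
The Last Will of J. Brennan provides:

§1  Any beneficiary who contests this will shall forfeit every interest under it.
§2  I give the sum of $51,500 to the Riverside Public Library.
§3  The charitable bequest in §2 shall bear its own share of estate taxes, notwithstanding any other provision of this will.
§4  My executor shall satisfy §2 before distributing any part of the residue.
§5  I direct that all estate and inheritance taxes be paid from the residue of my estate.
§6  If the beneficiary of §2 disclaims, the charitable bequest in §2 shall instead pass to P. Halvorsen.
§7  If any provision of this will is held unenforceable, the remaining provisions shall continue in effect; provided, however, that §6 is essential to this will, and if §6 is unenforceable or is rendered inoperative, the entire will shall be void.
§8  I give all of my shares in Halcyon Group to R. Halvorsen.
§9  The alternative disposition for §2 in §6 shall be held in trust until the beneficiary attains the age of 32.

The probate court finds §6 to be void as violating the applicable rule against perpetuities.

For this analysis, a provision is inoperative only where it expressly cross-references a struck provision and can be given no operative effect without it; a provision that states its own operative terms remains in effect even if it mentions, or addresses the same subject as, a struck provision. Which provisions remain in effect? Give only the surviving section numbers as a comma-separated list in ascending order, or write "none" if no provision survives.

none

§6 is struck. §9 operates only by reference to §6, so it falls with §6. §7 makes §6 an essential term, and §6 is the provision held invalid; under §7, the entire will is therefore void. No provision of the will survives.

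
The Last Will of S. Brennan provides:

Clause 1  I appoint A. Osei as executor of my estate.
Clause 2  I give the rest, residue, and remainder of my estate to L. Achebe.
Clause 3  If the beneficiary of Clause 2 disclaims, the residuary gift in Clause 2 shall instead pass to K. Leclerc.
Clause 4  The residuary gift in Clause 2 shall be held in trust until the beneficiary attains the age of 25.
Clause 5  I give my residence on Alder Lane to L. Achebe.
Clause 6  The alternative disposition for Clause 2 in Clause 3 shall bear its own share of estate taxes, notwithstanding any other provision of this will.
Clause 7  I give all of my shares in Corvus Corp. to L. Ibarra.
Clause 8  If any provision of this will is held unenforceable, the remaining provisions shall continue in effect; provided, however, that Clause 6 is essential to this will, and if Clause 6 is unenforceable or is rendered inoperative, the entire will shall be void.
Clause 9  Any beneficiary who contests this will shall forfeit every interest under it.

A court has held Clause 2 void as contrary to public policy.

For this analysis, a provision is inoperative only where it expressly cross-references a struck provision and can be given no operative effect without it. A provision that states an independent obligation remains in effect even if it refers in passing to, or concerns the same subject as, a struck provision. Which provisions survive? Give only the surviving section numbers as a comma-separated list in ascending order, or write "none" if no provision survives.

none

Clause 2 is struck. The only function of Clause 3 is the alternative disposition for Clause 2, so it cannot stand once Clause 2 is removed. Clause 4 operates only by reference to Clause 2, so it falls with Clause 2. Clause 6 merely fixes the tax charge on Clause 3; with Clause 3 gone it has nothing to operate on and falls away. Clause 8 makes Clause 6 an essential term, and Clause 6 has been rendered inoperative by the cascade; under Clause 8, the entire will is therefore void. No provision of the will survives.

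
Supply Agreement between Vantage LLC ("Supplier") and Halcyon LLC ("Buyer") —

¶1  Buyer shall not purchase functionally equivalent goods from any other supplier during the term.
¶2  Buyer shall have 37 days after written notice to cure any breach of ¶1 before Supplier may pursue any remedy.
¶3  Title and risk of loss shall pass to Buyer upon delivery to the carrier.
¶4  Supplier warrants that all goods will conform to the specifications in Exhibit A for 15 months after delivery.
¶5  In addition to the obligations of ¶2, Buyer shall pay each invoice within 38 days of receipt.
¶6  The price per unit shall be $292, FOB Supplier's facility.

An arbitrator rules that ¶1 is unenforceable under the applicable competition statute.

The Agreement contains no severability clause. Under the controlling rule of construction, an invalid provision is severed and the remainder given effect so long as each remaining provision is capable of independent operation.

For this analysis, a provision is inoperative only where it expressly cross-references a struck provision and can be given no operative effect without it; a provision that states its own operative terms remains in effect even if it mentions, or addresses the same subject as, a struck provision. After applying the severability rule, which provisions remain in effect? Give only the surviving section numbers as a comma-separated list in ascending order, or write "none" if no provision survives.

¶1 is struck. The only function of ¶2 is the cure period for breach of ¶1, so it cannot stand once ¶1 is removed. Although ¶5 refers to ¶2, its operative terms do not depend on ¶2, so it remains in effect. With no severability clause, the stated default rule severs what cannot stand and enforces each remaining provision that can operate on its own. ¶3, ¶4, ¶5, and ¶6 remain in effect.

3, 4, 5, 6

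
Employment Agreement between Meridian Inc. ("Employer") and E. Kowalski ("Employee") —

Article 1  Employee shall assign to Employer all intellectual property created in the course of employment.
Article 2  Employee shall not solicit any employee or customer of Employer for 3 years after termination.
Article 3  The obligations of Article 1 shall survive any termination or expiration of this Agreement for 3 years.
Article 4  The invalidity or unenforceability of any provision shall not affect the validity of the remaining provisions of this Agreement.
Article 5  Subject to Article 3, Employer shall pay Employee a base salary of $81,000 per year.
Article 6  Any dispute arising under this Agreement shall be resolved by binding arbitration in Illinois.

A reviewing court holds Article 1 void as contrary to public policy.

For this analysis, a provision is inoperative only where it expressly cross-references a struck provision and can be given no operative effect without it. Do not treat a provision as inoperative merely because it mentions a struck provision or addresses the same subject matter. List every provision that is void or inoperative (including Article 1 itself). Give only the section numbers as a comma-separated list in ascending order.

Article 1 is struck. The only function of Article 3 is the survival period for Article 1, so it cannot stand once Article 1 is removed. Although Article 5 refers to Article 3, its operative terms do not depend on Article 3, so it remains in effect. Article 4 is a severability clause and preserves every provision that can still be given independent effect. The provisions still in force are Article 2, Article 4, Article 5, and Article 6.

1, 3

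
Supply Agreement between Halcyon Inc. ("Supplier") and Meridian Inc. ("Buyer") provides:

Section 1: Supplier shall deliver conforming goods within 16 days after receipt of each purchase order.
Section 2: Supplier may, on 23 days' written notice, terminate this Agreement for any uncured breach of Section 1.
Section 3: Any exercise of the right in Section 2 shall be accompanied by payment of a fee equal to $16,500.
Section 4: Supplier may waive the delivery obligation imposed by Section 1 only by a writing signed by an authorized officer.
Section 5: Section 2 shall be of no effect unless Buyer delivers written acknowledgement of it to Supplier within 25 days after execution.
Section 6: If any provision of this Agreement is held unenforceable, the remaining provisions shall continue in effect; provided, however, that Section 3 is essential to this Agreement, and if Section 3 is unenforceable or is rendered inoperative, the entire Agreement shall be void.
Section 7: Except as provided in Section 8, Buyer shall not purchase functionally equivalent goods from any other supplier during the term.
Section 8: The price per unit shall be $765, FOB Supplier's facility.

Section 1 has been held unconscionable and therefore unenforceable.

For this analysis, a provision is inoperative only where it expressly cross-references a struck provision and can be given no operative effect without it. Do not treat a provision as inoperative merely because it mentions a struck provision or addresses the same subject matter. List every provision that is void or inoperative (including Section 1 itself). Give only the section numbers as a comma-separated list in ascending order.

1, 2, 3, 4, 5, 6, 7, 8

Section 1 is struck. Section 2 has no operative effect of its own apart from Section 1 and is therefore inoperative. Section 4 has no operative effect of its own apart from Section 1 and is therefore inoperative. Section 3 merely fixes the exercise fee for Section 2; with Section 2 gone it has nothing to operate on and falls away. Section 5 has no operative effect of its own apart from Section 2 and is therefore inoperative. Section 6 makes Section 3 an essential term, and Section 3 has been rendered inoperative by the cascade; under Section 6, the entire Agreement is therefore void. No provision of the Agreement survives.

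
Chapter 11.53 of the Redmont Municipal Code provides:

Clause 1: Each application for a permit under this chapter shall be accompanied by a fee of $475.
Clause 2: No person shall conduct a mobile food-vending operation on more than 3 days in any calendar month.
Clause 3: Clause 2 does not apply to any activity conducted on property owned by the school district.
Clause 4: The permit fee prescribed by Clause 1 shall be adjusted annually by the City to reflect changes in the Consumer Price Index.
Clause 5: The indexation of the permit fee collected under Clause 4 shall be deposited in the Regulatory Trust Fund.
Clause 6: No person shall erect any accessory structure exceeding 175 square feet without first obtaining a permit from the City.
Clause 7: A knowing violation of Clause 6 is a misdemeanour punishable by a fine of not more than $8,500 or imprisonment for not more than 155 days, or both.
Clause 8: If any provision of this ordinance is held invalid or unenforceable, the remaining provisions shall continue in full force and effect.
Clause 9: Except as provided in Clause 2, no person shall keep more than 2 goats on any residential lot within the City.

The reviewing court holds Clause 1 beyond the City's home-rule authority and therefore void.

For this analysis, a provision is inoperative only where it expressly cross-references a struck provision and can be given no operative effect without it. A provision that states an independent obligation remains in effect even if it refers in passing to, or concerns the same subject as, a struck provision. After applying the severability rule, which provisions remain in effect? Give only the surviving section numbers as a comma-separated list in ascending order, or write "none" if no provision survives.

2, 3, 6, 7, 8, 9

Clause 1 is struck. The whole of Clause 4 is the indexation of the permit fee, defined by reference to Clause 1, so Clause 4 cannot stand once Clause 1 is removed. The whole of Clause 5 is the disposition of the indexation of the permit fee, defined by reference to Clause 4, so Clause 5 cannot stand once Clause 4 is removed. Clause 8 is a severability clause and preserves every provision that can still be given independent effect. Clause 2, Clause 3, Clause 6, Clause 7, Clause 8, and Clause 9 remain in effect.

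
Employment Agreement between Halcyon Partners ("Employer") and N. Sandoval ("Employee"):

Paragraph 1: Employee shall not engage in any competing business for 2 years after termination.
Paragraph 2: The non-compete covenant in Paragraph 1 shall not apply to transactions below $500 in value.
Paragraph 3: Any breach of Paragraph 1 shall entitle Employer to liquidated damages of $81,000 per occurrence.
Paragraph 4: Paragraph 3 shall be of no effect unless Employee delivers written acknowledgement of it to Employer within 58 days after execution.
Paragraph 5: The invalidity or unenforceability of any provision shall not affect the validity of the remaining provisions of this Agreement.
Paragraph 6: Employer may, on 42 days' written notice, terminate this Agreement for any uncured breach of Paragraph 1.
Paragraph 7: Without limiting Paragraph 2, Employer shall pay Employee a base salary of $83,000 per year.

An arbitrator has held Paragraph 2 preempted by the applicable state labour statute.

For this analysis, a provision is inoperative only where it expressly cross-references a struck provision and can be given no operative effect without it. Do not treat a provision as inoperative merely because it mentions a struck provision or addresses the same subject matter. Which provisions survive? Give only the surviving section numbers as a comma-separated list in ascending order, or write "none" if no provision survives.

Paragraph 2 is struck. Although Paragraph 7 refers to Paragraph 2, its operative terms do not depend on Paragraph 2, so it remains in effect. Nothing else in the Agreement is defined by reference to Paragraph 2. Under the severability clause in Paragraph 5, the remaining provisions continue in force. That leaves Paragraph 1, Paragraph 3, Paragraph 4, Paragraph 5, Paragraph 6, and Paragraph 7 in effect.

1, 3, 4, 5, 6, 7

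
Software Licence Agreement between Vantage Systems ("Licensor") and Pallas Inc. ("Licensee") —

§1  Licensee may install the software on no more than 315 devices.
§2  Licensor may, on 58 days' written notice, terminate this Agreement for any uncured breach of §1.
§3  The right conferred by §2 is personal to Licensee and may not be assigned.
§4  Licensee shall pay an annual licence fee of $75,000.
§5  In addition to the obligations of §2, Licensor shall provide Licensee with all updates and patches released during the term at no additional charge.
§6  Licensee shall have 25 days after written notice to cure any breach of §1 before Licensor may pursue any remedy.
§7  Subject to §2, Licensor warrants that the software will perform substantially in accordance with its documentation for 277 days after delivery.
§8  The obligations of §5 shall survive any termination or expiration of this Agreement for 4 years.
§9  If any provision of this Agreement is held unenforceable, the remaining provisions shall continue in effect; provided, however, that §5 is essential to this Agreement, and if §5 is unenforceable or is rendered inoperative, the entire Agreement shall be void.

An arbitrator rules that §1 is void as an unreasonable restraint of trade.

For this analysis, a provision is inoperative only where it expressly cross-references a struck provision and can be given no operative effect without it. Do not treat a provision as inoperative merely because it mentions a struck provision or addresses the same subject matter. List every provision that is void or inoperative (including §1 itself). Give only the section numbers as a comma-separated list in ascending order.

1, 2, 3, 6

§1 is struck. §2 operates only by reference to §1, so it falls with §1. The only function of §6 is the cure period for breach of §1, so it cannot stand once §1 is removed. §3 operates only by reference to §2, so it falls with §2. §5 mentions §2 but its own obligation stands independently of §2, so §5 is not affected. §7 mentions §2 but its own obligation stands independently of §2, so §7 is not affected. §9 makes §5 an essential term, but §5 is unaffected, so the severability proviso in §9 preserves the remaining provisions. That leaves §4, §5, §7, §8, and §9 in effect.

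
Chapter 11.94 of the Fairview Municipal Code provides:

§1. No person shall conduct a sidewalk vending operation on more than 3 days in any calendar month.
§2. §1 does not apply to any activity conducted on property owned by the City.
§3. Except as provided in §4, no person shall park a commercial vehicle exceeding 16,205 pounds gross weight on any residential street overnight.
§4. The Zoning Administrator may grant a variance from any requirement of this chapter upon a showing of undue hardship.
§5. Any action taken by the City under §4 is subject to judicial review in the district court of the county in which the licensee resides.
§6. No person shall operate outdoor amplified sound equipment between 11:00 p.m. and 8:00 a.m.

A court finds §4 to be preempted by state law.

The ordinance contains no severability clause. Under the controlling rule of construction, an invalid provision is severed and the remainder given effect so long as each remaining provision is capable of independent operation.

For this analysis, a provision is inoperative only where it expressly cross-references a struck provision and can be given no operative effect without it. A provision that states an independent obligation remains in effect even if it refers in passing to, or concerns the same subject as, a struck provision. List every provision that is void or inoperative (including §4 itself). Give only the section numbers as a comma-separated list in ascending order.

§4 is struck. The only function of §5 is the judicial-review right for §4, so it cannot stand once §4 is removed. Although §3 refers to §4, its operative terms do not depend on §4, so it remains in effect. With no severability clause, the stated default rule severs what cannot stand and enforces each remaining provision that can operate on its own. That leaves §1, §2, §3, and §6 in effect.

4, 5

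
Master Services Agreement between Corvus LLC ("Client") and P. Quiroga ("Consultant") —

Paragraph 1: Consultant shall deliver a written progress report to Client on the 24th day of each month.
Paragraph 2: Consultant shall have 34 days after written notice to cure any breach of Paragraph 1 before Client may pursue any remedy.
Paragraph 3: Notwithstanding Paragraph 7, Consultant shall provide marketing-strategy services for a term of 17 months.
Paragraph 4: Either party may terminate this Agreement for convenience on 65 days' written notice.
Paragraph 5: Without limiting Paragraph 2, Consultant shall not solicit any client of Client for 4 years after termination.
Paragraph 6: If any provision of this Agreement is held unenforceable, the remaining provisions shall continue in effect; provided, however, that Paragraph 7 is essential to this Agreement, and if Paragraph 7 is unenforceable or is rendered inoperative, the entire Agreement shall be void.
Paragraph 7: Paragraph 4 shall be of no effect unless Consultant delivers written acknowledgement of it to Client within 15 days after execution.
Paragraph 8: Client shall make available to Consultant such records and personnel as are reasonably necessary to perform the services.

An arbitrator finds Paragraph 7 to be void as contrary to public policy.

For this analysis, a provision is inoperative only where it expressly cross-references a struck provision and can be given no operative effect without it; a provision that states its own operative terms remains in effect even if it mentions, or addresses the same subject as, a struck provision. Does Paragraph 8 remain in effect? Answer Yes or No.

Paragraph 7 is struck. No other provision's operative terms depend on Paragraph 7. Paragraph 6 makes Paragraph 7 an essential term, and Paragraph 7 is the provision held invalid; under Paragraph 6, the entire Agreement is therefore void. No provision of the Agreement survives. Paragraph 8 is among the inoperative provisions, so the answer is no.

No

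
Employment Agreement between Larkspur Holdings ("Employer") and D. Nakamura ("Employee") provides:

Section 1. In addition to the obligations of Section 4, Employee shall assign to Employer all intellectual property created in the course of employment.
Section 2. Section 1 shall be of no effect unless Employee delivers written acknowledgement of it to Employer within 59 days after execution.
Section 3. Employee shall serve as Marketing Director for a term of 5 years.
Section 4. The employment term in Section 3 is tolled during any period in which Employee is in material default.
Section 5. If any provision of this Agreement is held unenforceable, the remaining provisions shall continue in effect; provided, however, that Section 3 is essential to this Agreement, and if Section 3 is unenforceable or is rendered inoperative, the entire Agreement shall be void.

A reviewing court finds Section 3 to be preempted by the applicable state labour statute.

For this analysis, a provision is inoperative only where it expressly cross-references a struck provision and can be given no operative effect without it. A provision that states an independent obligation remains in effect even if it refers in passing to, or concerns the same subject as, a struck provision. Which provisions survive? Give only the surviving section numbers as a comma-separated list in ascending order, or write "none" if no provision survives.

Section 3 is struck. Section 4 has no operative effect of its own apart from Section 3 and is therefore inoperative. Section 5 makes Section 3 an essential term, and Section 3 is the provision held invalid; under Section 5, the entire Agreement is therefore void. No provision of the Agreement survives.

none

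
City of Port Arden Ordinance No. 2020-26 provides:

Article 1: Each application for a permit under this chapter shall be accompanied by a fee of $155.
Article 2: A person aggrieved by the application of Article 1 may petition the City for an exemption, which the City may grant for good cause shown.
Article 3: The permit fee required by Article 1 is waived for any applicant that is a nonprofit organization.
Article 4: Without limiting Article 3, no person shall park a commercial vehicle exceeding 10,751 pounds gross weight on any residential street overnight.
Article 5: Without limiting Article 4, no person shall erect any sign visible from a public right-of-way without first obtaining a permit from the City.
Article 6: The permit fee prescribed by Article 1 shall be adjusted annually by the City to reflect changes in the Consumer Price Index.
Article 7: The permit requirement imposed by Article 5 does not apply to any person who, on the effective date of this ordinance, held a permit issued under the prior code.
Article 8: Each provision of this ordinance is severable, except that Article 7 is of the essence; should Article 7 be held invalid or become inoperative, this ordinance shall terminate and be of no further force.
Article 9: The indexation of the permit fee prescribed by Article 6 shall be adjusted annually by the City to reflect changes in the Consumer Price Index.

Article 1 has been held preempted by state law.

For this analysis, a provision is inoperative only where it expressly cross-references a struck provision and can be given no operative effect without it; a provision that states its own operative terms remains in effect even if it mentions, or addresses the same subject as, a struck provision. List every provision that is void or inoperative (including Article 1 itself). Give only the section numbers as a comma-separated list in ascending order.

1, 2, 3, 6, 9

Article 1 is struck. The only function of Article 2 is the exemption procedure for Article 1, so it cannot stand once Article 1 is removed. Article 3 does nothing except set the nonprofit waiver of the permit fee by reference to Article 1; with Article 1 gone it has no independent effect and is inoperative. Article 6 operates only by reference to Article 1, so it falls with Article 1. Article 9 operates only by reference to Article 6, so it falls with Article 6. Article 4 mentions Article 3 but its own obligation stands independently of Article 3, so Article 4 is not affected. Article 8 makes Article 7 an essential term, but Article 7 is unaffected, so the severability proviso in Article 8 preserves the remaining provisions. That leaves Article 4, Article 5, Article 7, and Article 8 in effect.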